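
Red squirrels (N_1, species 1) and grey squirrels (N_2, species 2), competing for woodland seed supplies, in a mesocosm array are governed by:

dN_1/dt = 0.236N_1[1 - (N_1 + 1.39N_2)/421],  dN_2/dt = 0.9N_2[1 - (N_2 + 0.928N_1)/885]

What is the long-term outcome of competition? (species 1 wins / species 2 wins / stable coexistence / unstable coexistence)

Compare the nullcline intercepts: K1/α12 = 421/1.39 = 303 < K2 = 885; K2/α21 = 885/0.928 = 954 > K1 = 421.
Since the inequalities point opposite ways, species 2 can invade but species 1 cannot.

species 2 excludes species 1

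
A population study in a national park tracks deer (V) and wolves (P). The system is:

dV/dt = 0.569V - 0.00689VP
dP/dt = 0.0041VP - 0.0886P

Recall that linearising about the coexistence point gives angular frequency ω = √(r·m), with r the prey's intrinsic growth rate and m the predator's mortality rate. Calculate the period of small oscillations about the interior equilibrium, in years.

T ≈ 28 years

Here r = 0.569 and m = 0.0886, so r·m = 0.0504.
ω = √0.0504 = 0.225 per year, hence T = 2π/ω ≈ 28 years.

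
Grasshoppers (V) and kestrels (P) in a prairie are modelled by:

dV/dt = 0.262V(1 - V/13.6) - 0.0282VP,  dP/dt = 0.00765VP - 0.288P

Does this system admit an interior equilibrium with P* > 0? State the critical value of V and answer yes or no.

The predator equation gives dP/dt > 0 only when V > 0.288/0.00765 = 37.6.
Without the predator, V → K = 13.6. Since 13.6 < 37.6, the predator cannot invade.

Threshold V = 37.6; K < 37.6, so no, the predator goes extinct.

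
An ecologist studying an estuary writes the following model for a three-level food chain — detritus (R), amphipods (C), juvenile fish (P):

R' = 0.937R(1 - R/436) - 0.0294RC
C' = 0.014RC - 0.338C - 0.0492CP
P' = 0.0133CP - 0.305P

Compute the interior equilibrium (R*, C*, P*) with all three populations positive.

R* ≈ 122, C* ≈ 22.9, P* ≈ 27.9

From dP/dt = 0: 0.0133C* = 0.305, so C* = 22.9.
From dR/dt = 0: 0.937(1 - R*/436) = 0.0294·22.9, giving R* = 436·(1 - 0.72) = 122.
From dC/dt = 0: 0.014·122 - 0.338 = 0.0492P*, so P* = 1.37/0.0492 = 27.9.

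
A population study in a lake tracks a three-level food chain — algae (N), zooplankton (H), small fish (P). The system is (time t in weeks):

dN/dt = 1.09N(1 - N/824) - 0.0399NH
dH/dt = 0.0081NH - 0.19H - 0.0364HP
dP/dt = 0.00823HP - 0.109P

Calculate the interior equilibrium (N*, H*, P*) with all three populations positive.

From dP/dt = 0: 0.00823H* = 0.109, so H* = 13.2.
From dN/dt = 0: 1.09(1 - N*/824) = 0.0399·13.2, giving N* = 824·(1 - 0.485) = 425.
From dH/dt = 0: 0.0081·425 - 0.19 = 0.0364P*, so P* = 3.25/0.0364 = 89.2.

N* ≈ 425, H* ≈ 13.2, P* ≈ 89.2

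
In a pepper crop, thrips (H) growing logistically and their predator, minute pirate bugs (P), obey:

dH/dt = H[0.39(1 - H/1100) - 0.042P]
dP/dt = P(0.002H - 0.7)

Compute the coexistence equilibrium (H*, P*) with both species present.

H* ≈ 350, P* ≈ 6.33

From dP/dt = 0 with P > 0: 0.002H* = 0.7, so H* = 350.
Substitute into dH/dt = 0: 0.39(1 - 350/1100) = 0.042P*.
The bracket is 0.682, giving P* = 0.266/0.042 = 6.33.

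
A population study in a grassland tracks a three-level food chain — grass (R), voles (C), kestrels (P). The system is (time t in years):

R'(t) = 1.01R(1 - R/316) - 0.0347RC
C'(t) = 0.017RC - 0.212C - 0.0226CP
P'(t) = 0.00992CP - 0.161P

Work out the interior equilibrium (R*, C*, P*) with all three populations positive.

R* ≈ 140, C* ≈ 16.2, P* ≈ 95.8

From dP/dt = 0: 0.00992C* = 0.161, so C* = 16.2.
From dR/dt = 0: 1.01(1 - R*/316) = 0.0347·16.2, giving R* = 316·(1 - 0.558) = 140.
From dC/dt = 0: 0.017·140 - 0.212 = 0.0226P*, so P* = 2.16/0.0226 = 95.8.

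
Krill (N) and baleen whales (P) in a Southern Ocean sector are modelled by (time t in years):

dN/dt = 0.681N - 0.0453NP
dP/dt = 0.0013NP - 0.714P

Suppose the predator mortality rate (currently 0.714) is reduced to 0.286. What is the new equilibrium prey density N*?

At the interior fixed point, setting dP/dt = 0 with P > 0 fixes N* = (predator death rate)/(NP coefficient) — independent of the other coefficients.
With the change, N* = 0.286/0.0013 = 220; it falls from 549.

N* ≈ 220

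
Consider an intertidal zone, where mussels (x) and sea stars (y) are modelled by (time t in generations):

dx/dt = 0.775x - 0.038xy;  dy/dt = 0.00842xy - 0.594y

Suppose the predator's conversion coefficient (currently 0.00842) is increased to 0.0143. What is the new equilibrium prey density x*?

At the interior fixed point, setting dy/dt = 0 with y > 0 fixes x* = (predator death rate)/(xy coefficient) — independent of the other coefficients.
With the change, x* = 0.594/0.0143 = 41.5; it falls from 70.5.

x* ≈ 41.5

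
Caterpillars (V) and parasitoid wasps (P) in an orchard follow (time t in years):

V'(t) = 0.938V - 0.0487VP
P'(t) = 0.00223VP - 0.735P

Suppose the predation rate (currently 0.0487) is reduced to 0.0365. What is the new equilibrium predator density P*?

At the interior fixed point, setting dV/dt = 0 with V > 0 fixes P* = (prey growth rate)/(VP coefficient) — independent of the other coefficients.
With the change, P* = 0.938/0.0365 = 25.7; it rises from 19.3.

P* ≈ 25.7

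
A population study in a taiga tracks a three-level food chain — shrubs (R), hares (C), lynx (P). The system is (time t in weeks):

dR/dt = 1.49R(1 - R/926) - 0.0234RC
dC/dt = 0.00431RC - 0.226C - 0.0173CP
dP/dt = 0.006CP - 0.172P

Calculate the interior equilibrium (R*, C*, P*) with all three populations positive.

R* ≈ 509, C* ≈ 28.7, P* ≈ 114

From dP/dt = 0: 0.006C* = 0.172, so C* = 28.7.
From dR/dt = 0: 1.49(1 - R*/926) = 0.0234·28.7, giving R* = 926·(1 - 0.45) = 509.
From dC/dt = 0: 0.00431·509 - 0.226 = 0.0173P*, so P* = 1.97/0.0173 = 114.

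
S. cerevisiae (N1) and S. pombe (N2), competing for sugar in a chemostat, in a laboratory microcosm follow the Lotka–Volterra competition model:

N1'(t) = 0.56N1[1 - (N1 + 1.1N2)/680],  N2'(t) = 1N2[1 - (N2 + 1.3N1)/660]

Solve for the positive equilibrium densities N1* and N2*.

N1* ≈ 107, N2* ≈ 521

Setting both brackets to zero gives the nullclines N1 + 1.1N2 = 680 and 1.3N1 + N2 = 660.
Substituting N2 = 660 - 1.3N1 into the first: N1(1 - 1.1·1.3) = 680 - 1.1·660.
So N1* = -46/-0.43 = 107, and then N2* = 660 - 1.3·107 = 521.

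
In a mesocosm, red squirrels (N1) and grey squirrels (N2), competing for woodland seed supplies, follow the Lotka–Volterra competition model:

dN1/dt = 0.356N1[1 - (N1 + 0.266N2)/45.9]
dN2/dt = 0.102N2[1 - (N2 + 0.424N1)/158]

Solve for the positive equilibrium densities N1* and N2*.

Setting both brackets to zero gives the nullclines N1 + 0.266N2 = 45.9 and 0.424N1 + N2 = 158.
Substituting N2 = 158 - 0.424N1 into the first: N1(1 - 0.266·0.424) = 45.9 - 0.266·158.
So N1* = 3.87/0.887 = 4.36, and then N2* = 158 - 0.424·4.36 = 156.

N1* ≈ 4.36, N2* ≈ 156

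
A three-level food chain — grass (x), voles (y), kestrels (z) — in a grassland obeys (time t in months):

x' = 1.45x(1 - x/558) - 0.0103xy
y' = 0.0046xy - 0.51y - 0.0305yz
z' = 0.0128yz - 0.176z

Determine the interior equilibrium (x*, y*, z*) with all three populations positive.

x* ≈ 503, y* ≈ 13.7, z* ≈ 59.2

From dz/dt = 0: 0.0128y* = 0.176, so y* = 13.7.
From dx/dt = 0: 1.45(1 - x*/558) = 0.0103·13.7, giving x* = 558·(1 - 0.0977) = 503.
From dy/dt = 0: 0.0046·503 - 0.51 = 0.0305z*, so z* = 1.81/0.0305 = 59.2.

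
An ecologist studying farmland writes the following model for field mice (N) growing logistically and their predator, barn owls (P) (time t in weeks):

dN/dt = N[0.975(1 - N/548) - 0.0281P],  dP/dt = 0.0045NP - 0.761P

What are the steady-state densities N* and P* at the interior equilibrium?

N* ≈ 169, P* ≈ 24

From dP/dt = 0 with P > 0: 0.0045N* = 0.761, so N* = 169.
Substitute into dN/dt = 0: 0.975(1 - 169/548) = 0.0281P*.
The bracket is 0.691, giving P* = 0.674/0.0281 = 24.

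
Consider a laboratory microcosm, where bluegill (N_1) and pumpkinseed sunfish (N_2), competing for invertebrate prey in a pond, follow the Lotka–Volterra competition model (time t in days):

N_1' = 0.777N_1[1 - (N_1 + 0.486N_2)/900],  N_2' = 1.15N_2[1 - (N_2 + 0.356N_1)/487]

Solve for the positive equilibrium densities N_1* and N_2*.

Setting both brackets to zero gives the nullclines N_1 + 0.486N_2 = 900 and 0.356N_1 + N_2 = 487.
Substituting N_2 = 487 - 0.356N_1 into the first: N_1(1 - 0.486·0.356) = 900 - 0.486·487.
So N_1* = 663/0.827 = 802, and then N_2* = 487 - 0.356·802 = 201.

N_1* ≈ 802, N_2* ≈ 201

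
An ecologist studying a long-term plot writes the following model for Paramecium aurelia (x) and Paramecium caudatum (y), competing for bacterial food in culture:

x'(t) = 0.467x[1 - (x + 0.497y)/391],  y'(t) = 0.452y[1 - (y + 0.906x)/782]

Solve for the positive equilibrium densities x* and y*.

x* ≈ 4.27, y* ≈ 778

Setting both brackets to zero gives the nullclines x + 0.497y = 391 and 0.906x + y = 782.
Substituting y = 782 - 0.906x into the first: x(1 - 0.497·0.906) = 391 - 0.497·782.
So x* = 2.35/0.55 = 4.27, and then y* = 782 - 0.906·4.27 = 778.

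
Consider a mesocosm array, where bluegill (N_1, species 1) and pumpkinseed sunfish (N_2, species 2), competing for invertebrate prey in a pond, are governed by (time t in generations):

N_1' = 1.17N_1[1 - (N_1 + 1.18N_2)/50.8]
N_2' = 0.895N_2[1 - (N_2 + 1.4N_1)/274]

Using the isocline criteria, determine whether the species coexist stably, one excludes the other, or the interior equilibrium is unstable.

species 2 excludes species 1

Compare the nullcline intercepts: K1/α12 = 50.8/1.18 = 43.1 < K2 = 274; K2/α21 = 274/1.4 = 196 > K1 = 50.8.
Since the inequalities point opposite ways, species 2 can invade but species 1 cannot.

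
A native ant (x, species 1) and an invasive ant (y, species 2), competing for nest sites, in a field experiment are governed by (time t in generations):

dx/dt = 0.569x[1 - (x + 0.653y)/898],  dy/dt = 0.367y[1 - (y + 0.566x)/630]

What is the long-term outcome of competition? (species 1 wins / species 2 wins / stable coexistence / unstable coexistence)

stable coexistence

Compare the nullcline intercepts: K1/α12 = 898/0.653 = 1380 > K2 = 630; K2/α21 = 630/0.566 = 1110 > K1 = 898.
Since both inequalities hold, each species can invade when rare, so the interior equilibrium is stable.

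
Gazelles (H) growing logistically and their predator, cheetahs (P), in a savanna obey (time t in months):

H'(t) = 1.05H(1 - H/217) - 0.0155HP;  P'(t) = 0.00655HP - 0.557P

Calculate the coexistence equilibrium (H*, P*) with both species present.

From dP/dt = 0 with P > 0: 0.00655H* = 0.557, so H* = 85.
Substitute into dH/dt = 0: 1.05(1 - 85/217) = 0.0155P*.
The bracket is 0.608, giving P* = 0.639/0.0155 = 41.2.

H* ≈ 85, P* ≈ 41.2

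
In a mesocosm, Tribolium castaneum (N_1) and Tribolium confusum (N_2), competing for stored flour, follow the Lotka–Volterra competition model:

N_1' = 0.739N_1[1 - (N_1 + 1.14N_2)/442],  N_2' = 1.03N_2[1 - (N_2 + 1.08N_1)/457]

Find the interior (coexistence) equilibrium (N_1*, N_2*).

N_1* ≈ 342, N_2* ≈ 88.1

Setting both brackets to zero gives the nullclines N_1 + 1.14N_2 = 442 and 1.08N_1 + N_2 = 457.
Substituting N_2 = 457 - 1.08N_1 into the first: N_1(1 - 1.14·1.08) = 442 - 1.14·457.
So N_1* = -79/-0.231 = 342, and then N_2* = 457 - 1.08·342 = 88.1.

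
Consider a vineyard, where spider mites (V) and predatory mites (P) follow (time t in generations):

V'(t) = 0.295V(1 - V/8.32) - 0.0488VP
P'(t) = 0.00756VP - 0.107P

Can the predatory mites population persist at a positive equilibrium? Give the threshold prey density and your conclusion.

The predator equation gives dP/dt > 0 only when V > 0.107/0.00756 = 14.2.
Without the predator, V → K = 8.32. Since 8.32 < 14.2, the predator cannot invade.

Threshold V = 14.2; K < 14.2, so no, the predator goes extinct.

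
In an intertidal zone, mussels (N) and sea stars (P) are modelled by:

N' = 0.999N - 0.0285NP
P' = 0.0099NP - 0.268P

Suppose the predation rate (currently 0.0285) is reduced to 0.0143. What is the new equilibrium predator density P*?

At the interior fixed point, setting dN/dt = 0 with N > 0 fixes P* = (prey growth rate)/(NP coefficient) — independent of the other coefficients.
With the change, P* = 0.999/0.0143 = 69.9; it rises from 35.1.

P* ≈ 69.9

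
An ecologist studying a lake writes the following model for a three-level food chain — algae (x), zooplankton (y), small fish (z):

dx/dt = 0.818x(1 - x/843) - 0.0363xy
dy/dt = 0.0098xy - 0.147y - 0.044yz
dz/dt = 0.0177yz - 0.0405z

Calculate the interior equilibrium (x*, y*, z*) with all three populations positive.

x* ≈ 757, y* ≈ 2.29, z* ≈ 165

From dz/dt = 0: 0.0177y* = 0.0405, so y* = 2.29.
From dx/dt = 0: 0.818(1 - x*/843) = 0.0363·2.29, giving x* = 843·(1 - 0.102) = 757.
From dy/dt = 0: 0.0098·757 - 0.147 = 0.044z*, so z* = 7.28/0.044 = 165.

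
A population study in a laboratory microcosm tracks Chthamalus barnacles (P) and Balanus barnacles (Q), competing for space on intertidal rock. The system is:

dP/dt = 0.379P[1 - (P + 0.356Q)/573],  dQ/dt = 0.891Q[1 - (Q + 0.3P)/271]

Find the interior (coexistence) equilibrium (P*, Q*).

Setting both brackets to zero gives the nullclines P + 0.356Q = 573 and 0.3P + Q = 271.
Substituting Q = 271 - 0.3P into the first: P(1 - 0.356·0.3) = 573 - 0.356·271.
So P* = 477/0.893 = 534, and then Q* = 271 - 0.3·534 = 111.

P* ≈ 534, Q* ≈ 111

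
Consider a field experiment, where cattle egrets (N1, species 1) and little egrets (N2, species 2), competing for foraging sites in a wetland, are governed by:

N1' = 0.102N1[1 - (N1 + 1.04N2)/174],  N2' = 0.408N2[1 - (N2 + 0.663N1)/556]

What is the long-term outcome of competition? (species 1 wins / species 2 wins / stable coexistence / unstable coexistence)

Compare the nullcline intercepts: K1/α12 = 174/1.04 = 167 < K2 = 556; K2/α21 = 556/0.663 = 839 > K1 = 174.
Since the inequalities point opposite ways, species 2 can invade but species 1 cannot.

species 2 excludes species 1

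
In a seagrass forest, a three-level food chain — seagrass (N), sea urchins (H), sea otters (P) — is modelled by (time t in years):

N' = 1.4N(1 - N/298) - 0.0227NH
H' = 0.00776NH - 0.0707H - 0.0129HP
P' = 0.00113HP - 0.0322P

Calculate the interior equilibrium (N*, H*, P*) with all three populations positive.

From dP/dt = 0: 0.00113H* = 0.0322, so H* = 28.5.
From dN/dt = 0: 1.4(1 - N*/298) = 0.0227·28.5, giving N* = 298·(1 - 0.462) = 160.
From dH/dt = 0: 0.00776·160 - 0.0707 = 0.0129P*, so P* = 1.17/0.0129 = 91.

N* ≈ 160, H* ≈ 28.5, P* ≈ 91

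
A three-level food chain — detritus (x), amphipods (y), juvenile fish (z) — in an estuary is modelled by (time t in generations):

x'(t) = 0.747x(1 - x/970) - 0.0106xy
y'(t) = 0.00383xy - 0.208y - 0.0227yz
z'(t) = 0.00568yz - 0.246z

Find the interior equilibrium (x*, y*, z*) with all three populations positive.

From dz/dt = 0: 0.00568y* = 0.246, so y* = 43.3.
From dx/dt = 0: 0.747(1 - x*/970) = 0.0106·43.3, giving x* = 970·(1 - 0.615) = 374.
From dy/dt = 0: 0.00383·374 - 0.208 = 0.0227z*, so z* = 1.22/0.0227 = 53.9.

x* ≈ 374, y* ≈ 43.3, z* ≈ 53.9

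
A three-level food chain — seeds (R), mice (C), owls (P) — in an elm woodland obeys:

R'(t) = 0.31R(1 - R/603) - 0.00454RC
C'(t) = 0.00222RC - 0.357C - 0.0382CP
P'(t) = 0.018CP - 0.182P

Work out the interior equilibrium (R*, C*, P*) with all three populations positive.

R* ≈ 514, C* ≈ 10.1, P* ≈ 20.5

From dP/dt = 0: 0.018C* = 0.182, so C* = 10.1.
From dR/dt = 0: 0.31(1 - R*/603) = 0.00454·10.1, giving R* = 603·(1 - 0.148) = 514.
From dC/dt = 0: 0.00222·514 - 0.357 = 0.0382P*, so P* = 0.783/0.0382 = 20.5.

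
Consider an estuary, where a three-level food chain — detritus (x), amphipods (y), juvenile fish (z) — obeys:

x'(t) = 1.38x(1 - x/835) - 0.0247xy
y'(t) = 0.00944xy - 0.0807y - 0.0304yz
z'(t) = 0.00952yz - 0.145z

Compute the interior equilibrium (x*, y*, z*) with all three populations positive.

x* ≈ 607, y* ≈ 15.2, z* ≈ 186

From dz/dt = 0: 0.00952y* = 0.145, so y* = 15.2.
From dx/dt = 0: 1.38(1 - x*/835) = 0.0247·15.2, giving x* = 835·(1 - 0.273) = 607.
From dy/dt = 0: 0.00944·607 - 0.0807 = 0.0304z*, so z* = 5.65/0.0304 = 186.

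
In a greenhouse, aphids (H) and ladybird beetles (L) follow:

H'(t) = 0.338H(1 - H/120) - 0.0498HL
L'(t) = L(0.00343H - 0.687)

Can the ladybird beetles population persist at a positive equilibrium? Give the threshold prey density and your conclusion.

Threshold H = 200; K < 200, so no, the predator goes extinct.

The predator equation gives dL/dt > 0 only when H > 0.687/0.00343 = 200.
Without the predator, H → K = 120. Since 120 < 200, the predator cannot invade.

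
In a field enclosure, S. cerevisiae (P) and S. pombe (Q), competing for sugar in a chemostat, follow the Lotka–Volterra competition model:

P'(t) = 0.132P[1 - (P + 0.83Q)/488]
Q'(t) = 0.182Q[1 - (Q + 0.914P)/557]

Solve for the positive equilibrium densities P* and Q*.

P* ≈ 106, Q* ≈ 460

Setting both brackets to zero gives the nullclines P + 0.83Q = 488 and 0.914P + Q = 557.
Substituting Q = 557 - 0.914P into the first: P(1 - 0.83·0.914) = 488 - 0.83·557.
So P* = 25.7/0.241 = 106, and then Q* = 557 - 0.914·106 = 460.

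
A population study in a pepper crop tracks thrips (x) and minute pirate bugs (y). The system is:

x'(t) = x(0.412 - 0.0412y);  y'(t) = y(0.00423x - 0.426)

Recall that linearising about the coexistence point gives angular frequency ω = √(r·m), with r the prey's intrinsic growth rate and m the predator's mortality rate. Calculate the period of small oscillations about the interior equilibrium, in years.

T ≈ 15 years

Here r = 0.412 and m = 0.426, so r·m = 0.176.
ω = √0.176 = 0.419 per year, hence T = 2π/ω ≈ 15 years.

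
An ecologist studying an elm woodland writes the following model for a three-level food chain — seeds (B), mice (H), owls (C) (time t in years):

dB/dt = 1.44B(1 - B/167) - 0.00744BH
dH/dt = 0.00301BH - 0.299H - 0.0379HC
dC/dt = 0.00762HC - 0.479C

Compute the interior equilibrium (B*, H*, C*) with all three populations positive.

From dC/dt = 0: 0.00762H* = 0.479, so H* = 62.9.
From dB/dt = 0: 1.44(1 - B*/167) = 0.00744·62.9, giving B* = 167·(1 - 0.325) = 113.
From dH/dt = 0: 0.00301·113 - 0.299 = 0.0379C*, so C* = 0.0404/0.0379 = 1.07.

B* ≈ 113, H* ≈ 62.9, C* ≈ 1.07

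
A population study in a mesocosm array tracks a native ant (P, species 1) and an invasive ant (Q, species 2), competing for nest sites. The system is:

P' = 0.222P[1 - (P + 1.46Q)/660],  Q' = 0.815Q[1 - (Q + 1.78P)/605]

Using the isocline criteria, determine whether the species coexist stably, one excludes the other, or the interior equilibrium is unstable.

Compare the nullcline intercepts: K1/α12 = 660/1.46 = 452 < K2 = 605; K2/α21 = 605/1.78 = 340 < K1 = 660.
Since both are reversed, neither can invade when rare; the interior point is a saddle.

unstable coexistence (outcome depends on initial conditions)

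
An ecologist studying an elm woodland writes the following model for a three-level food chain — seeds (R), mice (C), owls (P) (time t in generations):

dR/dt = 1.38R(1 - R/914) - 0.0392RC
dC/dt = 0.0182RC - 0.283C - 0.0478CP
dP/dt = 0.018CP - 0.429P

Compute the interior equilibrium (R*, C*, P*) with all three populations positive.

From dP/dt = 0: 0.018C* = 0.429, so C* = 23.8.
From dR/dt = 0: 1.38(1 - R*/914) = 0.0392·23.8, giving R* = 914·(1 - 0.677) = 295.
From dC/dt = 0: 0.0182·295 - 0.283 = 0.0478P*, so P* = 5.09/0.0478 = 106.

R* ≈ 295, C* ≈ 23.8, P* ≈ 106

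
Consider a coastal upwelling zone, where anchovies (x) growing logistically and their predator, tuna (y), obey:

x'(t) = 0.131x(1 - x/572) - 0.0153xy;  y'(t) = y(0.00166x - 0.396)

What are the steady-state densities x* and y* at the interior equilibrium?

From dy/dt = 0 with y > 0: 0.00166x* = 0.396, so x* = 239.
Substitute into dx/dt = 0: 0.131(1 - 239/572) = 0.0153y*.
The bracket is 0.583, giving y* = 0.0764/0.0153 = 4.99.

x* ≈ 239, y* ≈ 4.99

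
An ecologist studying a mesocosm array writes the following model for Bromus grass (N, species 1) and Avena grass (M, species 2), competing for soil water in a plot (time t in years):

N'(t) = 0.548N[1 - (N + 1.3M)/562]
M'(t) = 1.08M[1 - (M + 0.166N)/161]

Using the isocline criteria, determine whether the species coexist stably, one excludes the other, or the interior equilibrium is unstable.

Compare the nullcline intercepts: K1/α12 = 562/1.3 = 432 > K2 = 161; K2/α21 = 161/0.166 = 970 > K1 = 562.
Since both inequalities hold, each species can invade when rare, so the interior equilibrium is stable.

stable coexistence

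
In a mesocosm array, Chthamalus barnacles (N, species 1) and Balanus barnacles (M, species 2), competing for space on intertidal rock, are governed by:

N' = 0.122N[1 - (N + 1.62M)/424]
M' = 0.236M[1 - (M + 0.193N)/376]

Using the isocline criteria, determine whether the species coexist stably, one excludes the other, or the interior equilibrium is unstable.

Compare the nullcline intercepts: K1/α12 = 424/1.62 = 262 < K2 = 376; K2/α21 = 376/0.193 = 1950 > K1 = 424.
Since the inequalities point opposite ways, species 2 can invade but species 1 cannot.

species 2 excludes species 1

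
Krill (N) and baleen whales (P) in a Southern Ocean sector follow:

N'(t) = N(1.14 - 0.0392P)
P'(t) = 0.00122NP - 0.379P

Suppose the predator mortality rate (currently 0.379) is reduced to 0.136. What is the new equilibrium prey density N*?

At the interior fixed point, setting dP/dt = 0 with P > 0 fixes N* = (predator death rate)/(NP coefficient) — independent of the other coefficients.
With the change, N* = 0.136/0.00122 = 111; it falls from 311.

N* ≈ 111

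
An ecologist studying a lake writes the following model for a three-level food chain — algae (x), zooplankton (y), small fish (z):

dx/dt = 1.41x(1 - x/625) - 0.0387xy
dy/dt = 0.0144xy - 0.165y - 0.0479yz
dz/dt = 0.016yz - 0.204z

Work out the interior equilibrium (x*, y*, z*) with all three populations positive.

x* ≈ 406, y* ≈ 12.7, z* ≈ 119

From dz/dt = 0: 0.016y* = 0.204, so y* = 12.7.
From dx/dt = 0: 1.41(1 - x*/625) = 0.0387·12.7, giving x* = 625·(1 - 0.35) = 406.
From dy/dt = 0: 0.0144·406 - 0.165 = 0.0479z*, so z* = 5.69/0.0479 = 119.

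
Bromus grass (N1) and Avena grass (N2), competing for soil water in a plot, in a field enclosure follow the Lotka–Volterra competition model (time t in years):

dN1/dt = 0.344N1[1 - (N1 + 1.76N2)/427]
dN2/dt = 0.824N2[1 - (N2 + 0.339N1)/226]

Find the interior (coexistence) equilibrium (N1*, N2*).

N1* ≈ 72.5, N2* ≈ 201

Setting both brackets to zero gives the nullclines N1 + 1.76N2 = 427 and 0.339N1 + N2 = 226.
Substituting N2 = 226 - 0.339N1 into the first: N1(1 - 1.76·0.339) = 427 - 1.76·226.
So N1* = 29.2/0.403 = 72.5, and then N2* = 226 - 0.339·72.5 = 201.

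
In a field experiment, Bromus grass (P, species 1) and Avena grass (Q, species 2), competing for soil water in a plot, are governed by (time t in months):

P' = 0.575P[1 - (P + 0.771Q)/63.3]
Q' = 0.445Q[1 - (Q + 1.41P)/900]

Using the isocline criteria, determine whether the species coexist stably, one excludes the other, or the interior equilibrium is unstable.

Compare the nullcline intercepts: K1/α12 = 63.3/0.771 = 82.1 < K2 = 900; K2/α21 = 900/1.41 = 638 > K1 = 63.3.
Since the inequalities point opposite ways, species 2 can invade but species 1 cannot.

species 2 excludes species 1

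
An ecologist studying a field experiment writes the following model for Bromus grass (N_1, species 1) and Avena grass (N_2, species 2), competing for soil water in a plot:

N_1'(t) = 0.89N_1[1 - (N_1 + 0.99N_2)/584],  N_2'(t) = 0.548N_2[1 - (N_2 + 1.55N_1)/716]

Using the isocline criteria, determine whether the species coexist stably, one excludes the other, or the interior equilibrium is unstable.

Compare the nullcline intercepts: K1/α12 = 584/0.99 = 590 < K2 = 716; K2/α21 = 716/1.55 = 462 < K1 = 584.
Since both are reversed, neither can invade when rare; the interior point is a saddle.

unstable coexistence (outcome depends on initial conditions)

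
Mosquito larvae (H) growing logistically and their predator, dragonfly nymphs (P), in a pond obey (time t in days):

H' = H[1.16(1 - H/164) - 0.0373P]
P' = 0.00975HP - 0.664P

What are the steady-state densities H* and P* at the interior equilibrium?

H* ≈ 68.1, P* ≈ 18.2

From dP/dt = 0 with P > 0: 0.00975H* = 0.664, so H* = 68.1.
Substitute into dH/dt = 0: 1.16(1 - 68.1/164) = 0.0373P*.
The bracket is 0.585, giving P* = 0.678/0.0373 = 18.2.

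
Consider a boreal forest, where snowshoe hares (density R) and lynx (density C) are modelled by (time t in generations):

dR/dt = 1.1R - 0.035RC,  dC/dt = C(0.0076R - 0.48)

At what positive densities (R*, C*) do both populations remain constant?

Set dC/dt = 0 with C > 0: 0.0076R - 0.48 = 0, so R* = 0.48/0.0076 = 63.2.
Set dR/dt = 0 with R > 0: 1.1 - 0.035C = 0, so C* = 1.1/0.035 = 31.4.

R* ≈ 63.2, C* ≈ 31.4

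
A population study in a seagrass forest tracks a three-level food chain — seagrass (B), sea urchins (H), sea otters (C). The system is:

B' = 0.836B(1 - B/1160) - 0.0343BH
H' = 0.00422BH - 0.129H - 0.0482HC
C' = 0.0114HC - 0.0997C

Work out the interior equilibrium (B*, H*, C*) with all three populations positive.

From dC/dt = 0: 0.0114H* = 0.0997, so H* = 8.75.
From dB/dt = 0: 0.836(1 - B*/1160) = 0.0343·8.75, giving B* = 1160·(1 - 0.359) = 744.
From dH/dt = 0: 0.00422·744 - 0.129 = 0.0482C*, so C* = 3.01/0.0482 = 62.4.

B* ≈ 744, H* ≈ 8.75, C* ≈ 62.4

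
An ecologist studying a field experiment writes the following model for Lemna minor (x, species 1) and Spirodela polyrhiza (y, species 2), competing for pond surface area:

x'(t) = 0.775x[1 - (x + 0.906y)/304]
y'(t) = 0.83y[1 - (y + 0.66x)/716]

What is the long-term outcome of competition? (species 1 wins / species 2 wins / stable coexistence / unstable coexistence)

species 2 excludes species 1

Compare the nullcline intercepts: K1/α12 = 304/0.906 = 336 < K2 = 716; K2/α21 = 716/0.66 = 1080 > K1 = 304.
Since the inequalities point opposite ways, species 2 can invade but species 1 cannot.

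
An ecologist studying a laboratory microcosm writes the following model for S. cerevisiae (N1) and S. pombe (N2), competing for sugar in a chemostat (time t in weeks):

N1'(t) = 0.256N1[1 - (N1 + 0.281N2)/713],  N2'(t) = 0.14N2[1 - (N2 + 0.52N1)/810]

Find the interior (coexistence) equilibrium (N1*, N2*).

Setting both brackets to zero gives the nullclines N1 + 0.281N2 = 713 and 0.52N1 + N2 = 810.
Substituting N2 = 810 - 0.52N1 into the first: N1(1 - 0.281·0.52) = 713 - 0.281·810.
So N1* = 485/0.854 = 568, and then N2* = 810 - 0.52·568 = 514.

N1* ≈ 568, N2* ≈ 514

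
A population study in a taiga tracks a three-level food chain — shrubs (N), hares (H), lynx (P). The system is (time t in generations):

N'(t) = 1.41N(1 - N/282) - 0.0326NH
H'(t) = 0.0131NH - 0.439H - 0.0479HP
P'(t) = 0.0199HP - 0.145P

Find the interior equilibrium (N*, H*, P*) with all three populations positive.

From dP/dt = 0: 0.0199H* = 0.145, so H* = 7.29.
From dN/dt = 0: 1.41(1 - N*/282) = 0.0326·7.29, giving N* = 282·(1 - 0.168) = 234.
From dH/dt = 0: 0.0131·234 - 0.439 = 0.0479P*, so P* = 2.63/0.0479 = 55.

N* ≈ 234, H* ≈ 7.29, P* ≈ 55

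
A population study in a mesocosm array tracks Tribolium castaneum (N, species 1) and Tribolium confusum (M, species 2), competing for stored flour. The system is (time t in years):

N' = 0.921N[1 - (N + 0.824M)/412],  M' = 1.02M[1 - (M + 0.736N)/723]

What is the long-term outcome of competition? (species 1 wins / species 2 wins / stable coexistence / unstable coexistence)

Compare the nullcline intercepts: K1/α12 = 412/0.824 = 500 < K2 = 723; K2/α21 = 723/0.736 = 982 > K1 = 412.
Since the inequalities point opposite ways, species 2 can invade but species 1 cannot.

species 2 excludes species 1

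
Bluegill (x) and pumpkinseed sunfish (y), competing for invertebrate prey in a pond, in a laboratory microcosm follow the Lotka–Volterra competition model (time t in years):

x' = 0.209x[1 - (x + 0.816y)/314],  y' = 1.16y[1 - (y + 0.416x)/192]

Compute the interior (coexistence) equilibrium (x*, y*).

x* ≈ 238, y* ≈ 92.9

Setting both brackets to zero gives the nullclines x + 0.816y = 314 and 0.416x + y = 192.
Substituting y = 192 - 0.416x into the first: x(1 - 0.816·0.416) = 314 - 0.816·192.
So x* = 157/0.661 = 238, and then y* = 192 - 0.416·238 = 92.9.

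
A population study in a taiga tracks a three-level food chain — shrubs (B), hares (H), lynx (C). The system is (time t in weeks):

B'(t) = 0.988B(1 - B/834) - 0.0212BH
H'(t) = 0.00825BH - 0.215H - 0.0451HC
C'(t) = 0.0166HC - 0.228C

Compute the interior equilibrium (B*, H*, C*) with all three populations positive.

B* ≈ 588, H* ≈ 13.7, C* ≈ 103

From dC/dt = 0: 0.0166H* = 0.228, so H* = 13.7.
From dB/dt = 0: 0.988(1 - B*/834) = 0.0212·13.7, giving B* = 834·(1 - 0.295) = 588.
From dH/dt = 0: 0.00825·588 - 0.215 = 0.0451C*, so C* = 4.64/0.0451 = 103.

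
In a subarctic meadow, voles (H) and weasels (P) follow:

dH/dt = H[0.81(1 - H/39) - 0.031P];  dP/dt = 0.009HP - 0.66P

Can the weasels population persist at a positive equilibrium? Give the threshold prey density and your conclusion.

Threshold H = 73.3; K < 73.3, so no, the predator goes extinct.

The predator equation gives dP/dt > 0 only when H > 0.66/0.009 = 73.3.
Without the predator, H → K = 39. Since 39 < 73.3, the predator cannot invade.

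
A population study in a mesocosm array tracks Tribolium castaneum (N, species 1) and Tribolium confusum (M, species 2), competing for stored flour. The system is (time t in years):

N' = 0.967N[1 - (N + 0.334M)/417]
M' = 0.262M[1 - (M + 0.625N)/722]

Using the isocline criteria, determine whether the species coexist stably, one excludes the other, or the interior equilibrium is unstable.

Compare the nullcline intercepts: K1/α12 = 417/0.334 = 1250 > K2 = 722; K2/α21 = 722/0.625 = 1160 > K1 = 417.
Since both inequalities hold, each species can invade when rare, so the interior equilibrium is stable.

stable coexistence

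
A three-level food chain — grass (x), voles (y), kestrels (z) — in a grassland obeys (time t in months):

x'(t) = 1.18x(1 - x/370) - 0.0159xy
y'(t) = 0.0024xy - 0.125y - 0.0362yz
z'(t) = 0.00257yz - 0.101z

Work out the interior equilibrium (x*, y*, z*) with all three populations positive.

From dz/dt = 0: 0.00257y* = 0.101, so y* = 39.3.
From dx/dt = 0: 1.18(1 - x*/370) = 0.0159·39.3, giving x* = 370·(1 - 0.53) = 174.
From dy/dt = 0: 0.0024·174 - 0.125 = 0.0362z*, so z* = 0.293/0.0362 = 8.09.

x* ≈ 174, y* ≈ 39.3, z* ≈ 8.09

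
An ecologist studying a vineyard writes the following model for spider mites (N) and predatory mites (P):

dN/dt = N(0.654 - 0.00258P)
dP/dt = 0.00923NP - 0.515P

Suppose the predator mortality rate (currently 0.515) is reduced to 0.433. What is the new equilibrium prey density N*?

N* ≈ 46.9

At the interior fixed point, setting dP/dt = 0 with P > 0 fixes N* = (predator death rate)/(NP coefficient) — independent of the other coefficients.
With the change, N* = 0.433/0.00923 = 46.9; it falls from 55.8.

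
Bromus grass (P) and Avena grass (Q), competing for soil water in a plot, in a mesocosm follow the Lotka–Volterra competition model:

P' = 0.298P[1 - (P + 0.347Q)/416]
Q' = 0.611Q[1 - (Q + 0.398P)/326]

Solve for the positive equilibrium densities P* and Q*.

P* ≈ 351, Q* ≈ 186

Setting both brackets to zero gives the nullclines P + 0.347Q = 416 and 0.398P + Q = 326.
Substituting Q = 326 - 0.398P into the first: P(1 - 0.347·0.398) = 416 - 0.347·326.
So P* = 303/0.862 = 351, and then Q* = 326 - 0.398·351 = 186.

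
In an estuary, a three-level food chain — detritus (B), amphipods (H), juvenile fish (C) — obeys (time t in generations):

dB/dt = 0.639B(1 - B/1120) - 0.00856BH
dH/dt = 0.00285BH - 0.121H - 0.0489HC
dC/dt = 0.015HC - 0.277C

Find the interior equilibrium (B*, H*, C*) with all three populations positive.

From dC/dt = 0: 0.015H* = 0.277, so H* = 18.5.
From dB/dt = 0: 0.639(1 - B*/1120) = 0.00856·18.5, giving B* = 1120·(1 - 0.247) = 843.
From dH/dt = 0: 0.00285·843 - 0.121 = 0.0489C*, so C* = 2.28/0.0489 = 46.7.

B* ≈ 843, H* ≈ 18.5, C* ≈ 46.7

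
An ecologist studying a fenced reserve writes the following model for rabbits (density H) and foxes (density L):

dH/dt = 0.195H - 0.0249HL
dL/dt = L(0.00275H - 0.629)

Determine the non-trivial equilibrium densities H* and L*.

H* ≈ 229, L* ≈ 7.83

Set dL/dt = 0 with L > 0: 0.00275H - 0.629 = 0, so H* = 0.629/0.00275 = 229.
Set dH/dt = 0 with H > 0: 0.195 - 0.0249L = 0, so L* = 0.195/0.0249 = 7.83.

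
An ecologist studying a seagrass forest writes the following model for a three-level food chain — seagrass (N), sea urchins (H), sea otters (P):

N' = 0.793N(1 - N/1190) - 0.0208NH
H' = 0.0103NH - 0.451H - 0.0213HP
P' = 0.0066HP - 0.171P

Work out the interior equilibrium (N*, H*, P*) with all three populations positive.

N* ≈ 381, H* ≈ 25.9, P* ≈ 163

From dP/dt = 0: 0.0066H* = 0.171, so H* = 25.9.
From dN/dt = 0: 0.793(1 - N*/1190) = 0.0208·25.9, giving N* = 1190·(1 - 0.68) = 381.
From dH/dt = 0: 0.0103·381 - 0.451 = 0.0213P*, so P* = 3.48/0.0213 = 163.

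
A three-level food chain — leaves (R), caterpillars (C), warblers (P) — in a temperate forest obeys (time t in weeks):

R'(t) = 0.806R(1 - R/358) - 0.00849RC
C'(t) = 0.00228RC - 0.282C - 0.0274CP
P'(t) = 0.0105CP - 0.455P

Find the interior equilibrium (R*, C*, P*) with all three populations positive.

From dP/dt = 0: 0.0105C* = 0.455, so C* = 43.3.
From dR/dt = 0: 0.806(1 - R*/358) = 0.00849·43.3, giving R* = 358·(1 - 0.456) = 195.
From dC/dt = 0: 0.00228·195 - 0.282 = 0.0274P*, so P* = 0.162/0.0274 = 5.9.

R* ≈ 195, C* ≈ 43.3, P* ≈ 5.9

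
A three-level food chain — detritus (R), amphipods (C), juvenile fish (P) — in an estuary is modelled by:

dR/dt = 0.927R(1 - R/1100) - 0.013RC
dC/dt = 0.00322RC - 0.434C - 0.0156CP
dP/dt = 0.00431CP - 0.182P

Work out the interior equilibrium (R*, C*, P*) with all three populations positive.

R* ≈ 449, C* ≈ 42.2, P* ≈ 64.8

From dP/dt = 0: 0.00431C* = 0.182, so C* = 42.2.
From dR/dt = 0: 0.927(1 - R*/1100) = 0.013·42.2, giving R* = 1100·(1 - 0.592) = 449.
From dC/dt = 0: 0.00322·449 - 0.434 = 0.0156P*, so P* = 1.01/0.0156 = 64.8.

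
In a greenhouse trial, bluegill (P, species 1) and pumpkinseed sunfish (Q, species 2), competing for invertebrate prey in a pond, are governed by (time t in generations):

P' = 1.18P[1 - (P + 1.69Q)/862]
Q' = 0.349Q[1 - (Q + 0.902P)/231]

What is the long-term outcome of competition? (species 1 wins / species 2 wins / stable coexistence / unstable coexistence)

Compare the nullcline intercepts: K1/α12 = 862/1.69 = 510 > K2 = 231; K2/α21 = 231/0.902 = 256 < K1 = 862.
Since the inequalities point opposite ways, species 1 can invade but species 2 cannot.

species 1 excludes species 2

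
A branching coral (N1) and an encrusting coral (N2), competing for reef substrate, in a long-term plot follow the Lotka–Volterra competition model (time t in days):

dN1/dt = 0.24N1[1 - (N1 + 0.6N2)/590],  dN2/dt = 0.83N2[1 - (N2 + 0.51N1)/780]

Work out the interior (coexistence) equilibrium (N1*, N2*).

Setting both brackets to zero gives the nullclines N1 + 0.6N2 = 590 and 0.51N1 + N2 = 780.
Substituting N2 = 780 - 0.51N1 into the first: N1(1 - 0.6·0.51) = 590 - 0.6·780.
So N1* = 122/0.694 = 176, and then N2* = 780 - 0.51·176 = 690.

N1* ≈ 176, N2* ≈ 690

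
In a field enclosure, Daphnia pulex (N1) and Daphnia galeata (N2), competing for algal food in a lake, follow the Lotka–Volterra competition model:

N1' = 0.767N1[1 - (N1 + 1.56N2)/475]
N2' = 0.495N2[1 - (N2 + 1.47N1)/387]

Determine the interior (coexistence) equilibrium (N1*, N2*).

Setting both brackets to zero gives the nullclines N1 + 1.56N2 = 475 and 1.47N1 + N2 = 387.
Substituting N2 = 387 - 1.47N1 into the first: N1(1 - 1.56·1.47) = 475 - 1.56·387.
So N1* = -129/-1.29 = 99.5, and then N2* = 387 - 1.47·99.5 = 241.

N1* ≈ 99.5, N2* ≈ 241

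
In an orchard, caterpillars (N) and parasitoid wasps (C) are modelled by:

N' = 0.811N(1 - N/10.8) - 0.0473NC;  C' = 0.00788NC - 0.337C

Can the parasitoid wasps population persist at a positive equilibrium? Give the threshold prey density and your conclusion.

Threshold N = 42.8; K < 42.8, so no, the predator goes extinct.

The predator equation gives dC/dt > 0 only when N > 0.337/0.00788 = 42.8.
Without the predator, N → K = 10.8. Since 10.8 < 42.8, the predator cannot invade.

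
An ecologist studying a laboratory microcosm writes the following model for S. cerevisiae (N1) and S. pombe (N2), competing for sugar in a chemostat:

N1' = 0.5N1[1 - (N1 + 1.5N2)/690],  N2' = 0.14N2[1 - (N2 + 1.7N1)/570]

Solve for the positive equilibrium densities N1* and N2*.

N1* ≈ 106, N2* ≈ 389

Setting both brackets to zero gives the nullclines N1 + 1.5N2 = 690 and 1.7N1 + N2 = 570.
Substituting N2 = 570 - 1.7N1 into the first: N1(1 - 1.5·1.7) = 690 - 1.5·570.
So N1* = -165/-1.55 = 106, and then N2* = 570 - 1.7·106 = 389.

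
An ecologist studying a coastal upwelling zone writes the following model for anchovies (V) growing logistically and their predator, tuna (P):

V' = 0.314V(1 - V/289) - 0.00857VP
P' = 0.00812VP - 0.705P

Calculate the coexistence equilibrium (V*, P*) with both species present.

V* ≈ 86.8, P* ≈ 25.6

From dP/dt = 0 with P > 0: 0.00812V* = 0.705, so V* = 86.8.
Substitute into dV/dt = 0: 0.314(1 - 86.8/289) = 0.00857P*.
The bracket is 0.7, giving P* = 0.22/0.00857 = 25.6.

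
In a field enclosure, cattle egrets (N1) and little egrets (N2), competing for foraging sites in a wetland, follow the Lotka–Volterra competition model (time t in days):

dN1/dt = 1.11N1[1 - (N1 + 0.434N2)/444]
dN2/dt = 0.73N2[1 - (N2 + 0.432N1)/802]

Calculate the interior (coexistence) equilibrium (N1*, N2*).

Setting both brackets to zero gives the nullclines N1 + 0.434N2 = 444 and 0.432N1 + N2 = 802.
Substituting N2 = 802 - 0.432N1 into the first: N1(1 - 0.434·0.432) = 444 - 0.434·802.
So N1* = 95.9/0.813 = 118, and then N2* = 802 - 0.432·118 = 751.

N1* ≈ 118, N2* ≈ 751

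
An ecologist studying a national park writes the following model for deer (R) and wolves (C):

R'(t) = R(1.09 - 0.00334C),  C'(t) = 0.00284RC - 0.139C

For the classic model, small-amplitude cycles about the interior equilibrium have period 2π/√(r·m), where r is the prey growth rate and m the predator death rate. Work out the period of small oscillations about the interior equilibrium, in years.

Here r = 1.09 and m = 0.139, so r·m = 0.152.
ω = √0.152 = 0.389 per year, hence T = 2π/ω ≈ 16.1 years.

T ≈ 16.1 years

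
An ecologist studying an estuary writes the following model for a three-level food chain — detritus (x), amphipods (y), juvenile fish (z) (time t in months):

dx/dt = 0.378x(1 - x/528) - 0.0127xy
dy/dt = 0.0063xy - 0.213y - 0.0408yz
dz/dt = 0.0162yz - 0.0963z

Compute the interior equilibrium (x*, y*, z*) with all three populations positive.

x* ≈ 423, y* ≈ 5.94, z* ≈ 60

From dz/dt = 0: 0.0162y* = 0.0963, so y* = 5.94.
From dx/dt = 0: 0.378(1 - x*/528) = 0.0127·5.94, giving x* = 528·(1 - 0.2) = 423.
From dy/dt = 0: 0.0063·423 - 0.213 = 0.0408z*, so z* = 2.45/0.0408 = 60.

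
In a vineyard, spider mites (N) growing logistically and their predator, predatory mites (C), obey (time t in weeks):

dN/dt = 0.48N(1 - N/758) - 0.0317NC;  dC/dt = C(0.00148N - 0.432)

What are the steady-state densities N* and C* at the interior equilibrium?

N* ≈ 292, C* ≈ 9.31

From dC/dt = 0 with C > 0: 0.00148N* = 0.432, so N* = 292.
Substitute into dN/dt = 0: 0.48(1 - 292/758) = 0.0317C*.
The bracket is 0.615, giving C* = 0.295/0.0317 = 9.31.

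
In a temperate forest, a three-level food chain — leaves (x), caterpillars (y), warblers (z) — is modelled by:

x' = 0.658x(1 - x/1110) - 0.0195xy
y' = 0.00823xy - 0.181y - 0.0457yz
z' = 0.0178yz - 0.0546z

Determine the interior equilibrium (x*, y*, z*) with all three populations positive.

x* ≈ 1010, y* ≈ 3.07, z* ≈ 178

From dz/dt = 0: 0.0178y* = 0.0546, so y* = 3.07.
From dx/dt = 0: 0.658(1 - x*/1110) = 0.0195·3.07, giving x* = 1110·(1 - 0.0909) = 1010.
From dy/dt = 0: 0.00823·1010 - 0.181 = 0.0457z*, so z* = 8.12/0.0457 = 178.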